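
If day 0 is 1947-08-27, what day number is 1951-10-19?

Aug 27, 1947 → Aug 27, 1948: 366 days (Feb 29, 1948 is in that span).
Aug 27, 1948 → Aug 27, 1949: 365 days.
Aug 27, 1949 → Aug 27, 1950: 365 days.
Aug 27, 1950 → Aug 27, 1951: 365 days.
Aug 27, 1951 → Sep 27, 1951: 31 days (August has 31).
Sep 27, 1951 → Oct 19, 1951: 22 days.
Total: 1514 days.

1514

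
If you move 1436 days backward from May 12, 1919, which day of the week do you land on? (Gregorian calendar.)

Sunday

First find the weekday of May 12, 1919. Doomsday rule: the anchor day for the 1900s is Wednesday. For year 19: 19÷12 = 1 r 7, and 7÷4 = 1, so 1+7+1 = 9.
Wednesday + 9 ≡ Friday — that's 1919's doomsday.
In May the doomsday date is May 9.
May 12 is 3 days after May 9; 3 mod 7 = 3, so Friday + 3 = Monday.
1436 mod 7 = 1, so 1436 days before a Monday is Monday − 1 = Sunday.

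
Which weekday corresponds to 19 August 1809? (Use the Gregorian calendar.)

Doomsday rule: the anchor day for the 1800s is Friday. For year 09: 9÷12 = 0 r 9, and 9÷4 = 2, so 0+9+2 = 11.
Friday + 11 ≡ Tuesday — that's 1809's doomsday.
In August the doomsday date is Aug 8.
Aug 19 is 11 days after Aug 8; 11 mod 7 = 4, so Tuesday + 4 = Saturday.

Saturday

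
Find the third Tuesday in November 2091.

November 20, 2091

November 1, 2091 is a Thursday.
The first Tuesday is therefore November 6 (5 days later).
The third Tuesday is 6 + 2×7 = November 20.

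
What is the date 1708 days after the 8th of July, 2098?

+365 (one year) → Jul 8, 2099 (1343 left).
+365 (one year) → Jul 8, 2100 (978 left).
+365 (one year) → Jul 8, 2101 (613 left).
+365 (one year) → Jul 8, 2102 (248 left).
Jul has 31 days: +24 → Aug 1, 2102 (224 left).
Aug has 31 days: +31 → Sep 1, 2102 (193 left).
Sep has 30 days: +30 → Oct 1, 2102 (163 left).
Oct has 31 days: +31 → Nov 1, 2102 (132 left).
Nov has 30 days: +30 → Dec 1, 2102 (102 left).
Dec has 31 days: +31 → Jan 1, 2103 (71 left).
Jan has 31 days: +31 → Feb 1, 2103 (40 left).
Feb has 28 days: +28 → Mar 1, 2103 (12 left).
+12 → Mar 13, 2103.

March 13, 2103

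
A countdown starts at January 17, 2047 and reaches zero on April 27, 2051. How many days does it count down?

1561

Jan 17, 2047 → Jan 17, 2048: 365 days.
Jan 17, 2048 → Jan 17, 2049: 366 days (Feb 29, 2048 is in that span).
Jan 17, 2049 → Jan 17, 2050: 365 days.
Jan 17, 2050 → Jan 17, 2051: 365 days.
Jan 17, 2051 → Feb 17, 2051: 31 days (January has 31).
Feb 17, 2051 → Mar 17, 2051: 28 days (February has 28).
Mar 17, 2051 → Apr 17, 2051: 31 days (March has 31).
Apr 17, 2051 → Apr 27, 2051: 10 days.
Total: 1561 days.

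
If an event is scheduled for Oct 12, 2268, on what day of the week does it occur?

Doomsday rule: the anchor day for the 2200s is Friday. For year 68: 68÷12 = 5 r 8, and 8÷4 = 2, so 5+8+2 = 15.
Friday + 15 ≡ Saturday — that's 2268's doomsday.
In October the doomsday date is Oct 10.
Oct 12 is 2 days after Oct 10; 2 mod 7 = 2, so Saturday + 2 = Monday.

Monday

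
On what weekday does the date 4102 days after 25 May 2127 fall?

May 25, 2127 is a Sunday.
4102 mod 7 = 0, so 4102 days after a Sunday is Sunday + 0 = Sunday.

Sunday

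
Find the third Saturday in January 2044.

January 16, 2044

January 1, 2044 is a Friday.
The first Saturday is therefore January 2 (1 days later).
The third Saturday is 2 + 2×7 = January 16.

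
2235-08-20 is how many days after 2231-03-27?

1607

Mar 27, 2231 → Mar 27, 2232: 366 days (Feb 29, 2232 is in that span).
Mar 27, 2232 → Mar 27, 2233: 365 days.
Mar 27, 2233 → Mar 27, 2234: 365 days.
Mar 27, 2234 → Mar 27, 2235: 365 days.
Mar 27, 2235 → Apr 27, 2235: 31 days (March has 31).
Apr 27, 2235 → May 27, 2235: 30 days (April has 30).
May 27, 2235 → Jun 27, 2235: 31 days (May has 31).
Jun 27, 2235 → Jul 27, 2235: 30 days (June has 30).
Jul 27, 2235 → Aug 20, 2235: 24 days.
Total: 1607 days.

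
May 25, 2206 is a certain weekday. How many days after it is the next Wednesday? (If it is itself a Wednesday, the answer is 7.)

May 25, 2206 is a Sunday.
From Sunday to the next Wednesday is 3 days.

3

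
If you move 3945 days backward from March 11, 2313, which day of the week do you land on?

Mar 11, 2313 is a Tuesday.
3945 mod 7 = 4, so 3945 days before a Tuesday is Tuesday − 4 = Friday.

Friday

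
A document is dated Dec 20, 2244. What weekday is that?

Friday

January 1, 2244 is a Monday.
Jan 1, 2244 → Feb 1, 2244: 31 days (January has 31).
Feb 1, 2244 → Mar 1, 2244: 29 days (February has 29).
Mar 1, 2244 → Apr 1, 2244: 31 days (March has 31).
Apr 1, 2244 → May 1, 2244: 30 days (April has 30).
May 1, 2244 → Jun 1, 2244: 31 days (May has 31).
Jun 1, 2244 → Jul 1, 2244: 30 days (June has 30).
Jul 1, 2244 → Aug 1, 2244: 31 days (July has 31).
Aug 1, 2244 → Sep 1, 2244: 31 days (August has 31).
Sep 1, 2244 → Oct 1, 2244: 30 days (September has 30).
Oct 1, 2244 → Nov 1, 2244: 31 days (October has 31).
Nov 1, 2244 → Dec 1, 2244: 30 days (November has 30).
Dec 1, 2244 → Dec 20, 2244: 19 days.
Total: 354 days.
354 mod 7 = 4, so Monday + 4 = Friday.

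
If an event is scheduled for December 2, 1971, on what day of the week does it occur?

Thursday

Doomsday rule: the anchor day for the 1900s is Wednesday. For year 71: 71÷12 = 5 r 11, and 11÷4 = 2, so 5+11+2 = 18.
Wednesday + 18 ≡ Sunday — that's 1971's doomsday.
In December the doomsday date is Dec 12.
Dec 2 is 10 days before Dec 12; 10 mod 7 = 3, so Sunday − 3 = Thursday.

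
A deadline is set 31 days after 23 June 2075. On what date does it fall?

July 24, 2075

Jun has 30 days: +8 → Jul 1, 2075 (23 left).
+23 → Jul 24, 2075.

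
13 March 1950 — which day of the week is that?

Monday

Doomsday rule: the anchor day for the 1900s is Wednesday. For year 50: 50÷12 = 4 r 2, and 2÷4 = 0, so 4+2+0 = 6.
Wednesday + 6 ≡ Tuesday — that's 1950's doomsday.
In March the doomsday date is Mar 14.
Mar 13 is 1 day before Mar 14; 1 mod 7 = 1, so Tuesday − 1 = Monday.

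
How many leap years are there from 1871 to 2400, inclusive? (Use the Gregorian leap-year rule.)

Multiples of 4 in [1871,2400]: 133.
Of those, multiples of 100: 6 (not leap unless ÷400).
Multiples of 400: 2.
Leap years = 133 − 6 + 2 = 129.

129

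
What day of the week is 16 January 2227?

January 1, 2227 is a Monday.
Jan 1, 2227 → Jan 16, 2227: 15 days.
Total: 15 days.
15 mod 7 = 1, so Monday + 1 = Tuesday.

Tuesday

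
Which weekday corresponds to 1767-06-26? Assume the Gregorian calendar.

Doomsday rule: the anchor day for the 1700s is Sunday. For year 67: 67÷12 = 5 r 7, and 7÷4 = 1, so 5+7+1 = 13.
Sunday + 13 ≡ Saturday — that's 1767's doomsday.
In June the doomsday date is Jun 6.
Jun 26 is 20 days after Jun 6; 20 mod 7 = 6, so Saturday + 6 = Friday.

Friday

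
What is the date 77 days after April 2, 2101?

June 18, 2101

Apr has 30 days: +29 → May 1, 2101 (48 left).
May has 31 days: +31 → Jun 1, 2101 (17 left).
+17 → Jun 18, 2101.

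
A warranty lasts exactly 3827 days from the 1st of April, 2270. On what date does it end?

+365 (one year) → Apr 1, 2271 (3462 left).
+366 (one year; includes Feb 29, 2272) → Apr 1, 2272 (3096 left).
+365 (one year) → Apr 1, 2273 (2731 left).
+365 (one year) → Apr 1, 2274 (2366 left).
+365 (one year) → Apr 1, 2275 (2001 left).
+366 (one year; includes Feb 29, 2276) → Apr 1, 2276 (1635 left).
+365 (one year) → Apr 1, 2277 (1270 left).
+365 (one year) → Apr 1, 2278 (905 left).
+365 (one year) → Apr 1, 2279 (540 left).
+366 (one year; includes Feb 29, 2280) → Apr 1, 2280 (174 left).
Apr has 30 days: +30 → May 1, 2280 (144 left).
May has 31 days: +31 → Jun 1, 2280 (113 left).
Jun has 30 days: +30 → Jul 1, 2280 (83 left).
Jul has 31 days: +31 → Aug 1, 2280 (52 left).
Aug has 31 days: +31 → Sep 1, 2280 (21 left).
+21 → Sep 22, 2280.

September 22, 2280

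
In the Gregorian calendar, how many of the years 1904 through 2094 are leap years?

Multiples of 4 in [1904,2094]: 48.
Of those, multiples of 100: 1 (not leap unless ÷400).
Multiples of 400: 1.
Leap years = 48 − 1 + 1 = 48.

48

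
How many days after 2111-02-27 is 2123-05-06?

Feb 27, 2111 → Feb 27, 2112: 365 days.
Feb 27, 2112 → Feb 27, 2113: 366 days (Feb 29, 2112 is in that span).
Feb 27, 2113 → Feb 27, 2114: 365 days.
Feb 27, 2114 → Feb 27, 2115: 365 days.
Feb 27, 2115 → Feb 27, 2116: 365 days.
Feb 27, 2116 → Feb 27, 2117: 366 days (Feb 29, 2116 is in that span).
Feb 27, 2117 → Feb 27, 2118: 365 days.
Feb 27, 2118 → Feb 27, 2119: 365 days.
Feb 27, 2119 → Feb 27, 2120: 365 days.
Feb 27, 2120 → Feb 27, 2121: 366 days (Feb 29, 2120 is in that span).
Feb 27, 2121 → Feb 27, 2122: 365 days.
Feb 27, 2122 → Feb 27, 2123: 365 days.
Feb 27, 2123 → Mar 27, 2123: 28 days (February has 28).
Mar 27, 2123 → Apr 27, 2123: 31 days (March has 31).
Apr 27, 2123 → May 6, 2123: 9 days.
Total: 4451 days.

4451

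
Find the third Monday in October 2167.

October 19, 2167

October 1, 2167 is a Thursday.
The first Monday is therefore October 5 (4 days later).
The third Monday is 5 + 2×7 = October 19.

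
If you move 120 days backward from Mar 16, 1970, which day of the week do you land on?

First find the weekday of Mar 16, 1970. Doomsday rule: the anchor day for the 1900s is Wednesday. For year 70: 70÷12 = 5 r 10, and 10÷4 = 2, so 5+10+2 = 17.
Wednesday + 17 ≡ Saturday — that's 1970's doomsday.
In March the doomsday date is Mar 14.
Mar 16 is 2 days after Mar 14; 2 mod 7 = 2, so Saturday + 2 = Monday.
120 mod 7 = 1, so 120 days before a Monday is Monday − 1 = Sunday.

Sunday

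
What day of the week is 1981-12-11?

Friday

January 1, 1981 is a Thursday.
Jan 1, 1981 → Feb 1, 1981: 31 days (January has 31).
Feb 1, 1981 → Mar 1, 1981: 28 days (February has 28).
Mar 1, 1981 → Apr 1, 1981: 31 days (March has 31).
Apr 1, 1981 → May 1, 1981: 30 days (April has 30).
May 1, 1981 → Jun 1, 1981: 31 days (May has 31).
Jun 1, 1981 → Jul 1, 1981: 30 days (June has 30).
Jul 1, 1981 → Aug 1, 1981: 31 days (July has 31).
Aug 1, 1981 → Sep 1, 1981: 31 days (August has 31).
Sep 1, 1981 → Oct 1, 1981: 30 days (September has 30).
Oct 1, 1981 → Nov 1, 1981: 31 days (October has 31).
Nov 1, 1981 → Dec 1, 1981: 30 days (November has 30).
Dec 1, 1981 → Dec 11, 1981: 10 days.
Total: 344 days.
344 mod 7 = 1, so Thursday + 1 = Friday.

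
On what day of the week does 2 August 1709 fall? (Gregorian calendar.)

Doomsday rule: the anchor day for the 1700s is Sunday. For year 09: 9÷12 = 0 r 9, and 9÷4 = 2, so 0+9+2 = 11.
Sunday + 11 ≡ Thursday — that's 1709's doomsday.
In August the doomsday date is Aug 8.
Aug 2 is 6 days before Aug 8; 6 mod 7 = 6, so Thursday − 6 = Friday.

Friday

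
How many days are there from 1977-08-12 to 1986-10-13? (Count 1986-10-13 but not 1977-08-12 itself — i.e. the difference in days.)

Aug 12, 1977 → Aug 12, 1978: 365 days.
Aug 12, 1978 → Aug 12, 1979: 365 days.
Aug 12, 1979 → Aug 12, 1980: 366 days (Feb 29, 1980 is in that span).
Aug 12, 1980 → Aug 12, 1981: 365 days.
Aug 12, 1981 → Aug 12, 1982: 365 days.
Aug 12, 1982 → Aug 12, 1983: 365 days.
Aug 12, 1983 → Aug 12, 1984: 366 days (Feb 29, 1984 is in that span).
Aug 12, 1984 → Aug 12, 1985: 365 days.
Aug 12, 1985 → Aug 12, 1986: 365 days.
Aug 12, 1986 → Sep 12, 1986: 31 days (August has 31).
Sep 12, 1986 → Oct 12, 1986: 30 days (September has 30).
Oct 12, 1986 → Oct 13, 1986: 1 days.
Total: 3349 days.

3349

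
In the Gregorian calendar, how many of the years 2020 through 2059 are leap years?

10

Multiples of 4 in [2020,2059]: 10.
Of those, multiples of 100: 0 (not leap unless ÷400).
Multiples of 400: 0.
Leap years = 10 − 0 + 0 = 10.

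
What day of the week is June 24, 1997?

Tuesday

Doomsday rule: the anchor day for the 1900s is Wednesday. For year 97: 97÷12 = 8 r 1, and 1÷4 = 0, so 8+1+0 = 9.
Wednesday + 9 ≡ Friday — that's 1997's doomsday.
In June the doomsday date is Jun 6.
Jun 24 is 18 days after Jun 6; 18 mod 7 = 4, so Friday + 4 = Tuesday.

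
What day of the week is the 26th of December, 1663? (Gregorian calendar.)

Doomsday rule: the anchor day for the 1600s is Tuesday. For year 63: 63÷12 = 5 r 3, and 3÷4 = 0, so 5+3+0 = 8.
Tuesday + 8 ≡ Wednesday — that's 1663's doomsday.
In December the doomsday date is Dec 12.
Dec 26 is 14 days after Dec 12; 14 mod 7 = 0, so Wednesday + 0 = Wednesday.

Wednesday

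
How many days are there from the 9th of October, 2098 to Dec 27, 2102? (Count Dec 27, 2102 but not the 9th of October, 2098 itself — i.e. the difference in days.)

Oct 9, 2098 → Oct 9, 2099: 365 days.
Oct 9, 2099 → Oct 9, 2100: 365 days.
Oct 9, 2100 → Oct 9, 2101: 365 days.
Oct 9, 2101 → Oct 9, 2102: 365 days.
Oct 9, 2102 → Nov 9, 2102: 31 days (October has 31).
Nov 9, 2102 → Dec 9, 2102: 30 days (November has 30).
Dec 9, 2102 → Dec 27, 2102: 18 days.
Total: 1539 days.

1539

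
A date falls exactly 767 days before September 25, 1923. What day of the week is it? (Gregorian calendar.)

First find the weekday of Sep 25, 1923. Doomsday rule: the anchor day for the 1900s is Wednesday. For year 23: 23÷12 = 1 r 11, and 11÷4 = 2, so 1+11+2 = 14.
Wednesday + 14 ≡ Wednesday — that's 1923's doomsday.
In September the doomsday date is Sep 5.
Sep 25 is 20 days after Sep 5; 20 mod 7 = 6, so Wednesday + 6 = Tuesday.
767 mod 7 = 4, so 767 days before a Tuesday is Tuesday − 4 = Friday.

Friday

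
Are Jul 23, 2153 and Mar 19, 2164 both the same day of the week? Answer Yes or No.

Yes

From Jul 23, 2153 to Mar 19, 2164 is 3892 days.
3892 mod 7 = 0, so they are the same weekday.
(Jul 23, 2153 is a Monday; Mar 19, 2164 is a Monday.)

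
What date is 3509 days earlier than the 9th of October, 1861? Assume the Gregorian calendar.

−365 (one year) → Oct 9, 1860 (3144 left).
−366 (one year; includes Feb 29, 1860) → Oct 9, 1859 (2778 left).
−365 (one year) → Oct 9, 1858 (2413 left).
−365 (one year) → Oct 9, 1857 (2048 left).
−365 (one year) → Oct 9, 1856 (1683 left).
−366 (one year; includes Feb 29, 1856) → Oct 9, 1855 (1317 left).
−365 (one year) → Oct 9, 1854 (952 left).
−365 (one year) → Oct 9, 1853 (587 left).
−365 (one year) → Oct 9, 1852 (222 left).
−9 → Sep 30, 1852 (end of Sep, 30 days; 213 left).
−30 → Aug 31, 1852 (end of Aug, 31 days; 183 left).
−31 → Jul 31, 1852 (end of Jul, 31 days; 152 left).
−31 → Jun 30, 1852 (end of Jun, 30 days; 121 left).
−30 → May 31, 1852 (end of May, 31 days; 91 left).
−31 → Apr 30, 1852 (end of Apr, 30 days; 60 left).
−30 → Mar 31, 1852 (end of Mar, 31 days; 30 left).
−30 → Mar 1, 1852.

March 1, 1852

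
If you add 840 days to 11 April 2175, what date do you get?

July 29, 2177

+366 (one year; includes Feb 29, 2176) → Apr 11, 2176 (474 left).
+365 (one year) → Apr 11, 2177 (109 left).
Apr has 30 days: +20 → May 1, 2177 (89 left).
May has 31 days: +31 → Jun 1, 2177 (58 left).
Jun has 30 days: +30 → Jul 1, 2177 (28 left).
+28 → Jul 29, 2177.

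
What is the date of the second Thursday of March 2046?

March 1, 2046 is a Thursday.
The first Thursday is therefore March 1 (same day).
The second Thursday is 1 + 1×7 = March 8.

March 8, 2046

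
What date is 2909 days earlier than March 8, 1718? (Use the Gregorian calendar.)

−365 (one year) → Mar 8, 1717 (2544 left).
−365 (one year) → Mar 8, 1716 (2179 left).
−366 (one year; includes Feb 29, 1716) → Mar 8, 1715 (1813 left).
−365 (one year) → Mar 8, 1714 (1448 left).
−365 (one year) → Mar 8, 1713 (1083 left).
−365 (one year) → Mar 8, 1712 (718 left).
−366 (one year; includes Feb 29, 1712) → Mar 8, 1711 (352 left).
−8 → Feb 28, 1711 (end of Feb, 28 days; 344 left).
−28 → Jan 31, 1711 (end of Jan, 31 days; 316 left).
−31 → Dec 31, 1710 (end of Dec, 31 days; 285 left).
−31 → Nov 30, 1710 (end of Nov, 30 days; 254 left).
−30 → Oct 31, 1710 (end of Oct, 31 days; 224 left).
−31 → Sep 30, 1710 (end of Sep, 30 days; 193 left).
−30 → Aug 31, 1710 (end of Aug, 31 days; 163 left).
−31 → Jul 31, 1710 (end of Jul, 31 days; 132 left).
−31 → Jun 30, 1710 (end of Jun, 30 days; 101 left).
−30 → May 31, 1710 (end of May, 31 days; 71 left).
−31 → Apr 30, 1710 (end of Apr, 30 days; 40 left).
−30 → Mar 31, 1710 (end of Mar, 31 days; 10 left).
−10 → Mar 21, 1710.

March 21, 1710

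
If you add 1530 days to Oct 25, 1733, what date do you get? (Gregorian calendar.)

January 2, 1738

+365 (one year) → Oct 25, 1734 (1165 left).
+365 (one year) → Oct 25, 1735 (800 left).
+366 (one year; includes Feb 29, 1736) → Oct 25, 1736 (434 left).
+365 (one year) → Oct 25, 1737 (69 left).
Oct has 31 days: +7 → Nov 1, 1737 (62 left).
Nov has 30 days: +30 → Dec 1, 1737 (32 left).
Dec has 31 days: +31 → Jan 1, 1738 (1 left).
+1 → Jan 2, 1738.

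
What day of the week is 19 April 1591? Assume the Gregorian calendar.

Friday

Doomsday rule: the anchor day for the 1500s is Wednesday. For year 91: 91÷12 = 7 r 7, and 7÷4 = 1, so 7+7+1 = 15.
Wednesday + 15 ≡ Thursday — that's 1591's doomsday.
In April the doomsday date is Apr 4.
Apr 19 is 15 days after Apr 4; 15 mod 7 = 1, so Thursday + 1 = Friday.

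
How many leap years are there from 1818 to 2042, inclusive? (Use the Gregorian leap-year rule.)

55

Multiples of 4 in [1818,2042]: 56.
Of those, multiples of 100: 2 (not leap unless ÷400).
Multiples of 400: 1.
Leap years = 56 − 2 + 1 = 55.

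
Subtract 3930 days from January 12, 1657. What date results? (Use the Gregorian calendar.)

−366 (one year; includes Feb 29, 1656) → Jan 12, 1656 (3564 left).
−365 (one year) → Jan 12, 1655 (3199 left).
−365 (one year) → Jan 12, 1654 (2834 left).
−365 (one year) → Jan 12, 1653 (2469 left).
−366 (one year; includes Feb 29, 1652) → Jan 12, 1652 (2103 left).
−365 (one year) → Jan 12, 1651 (1738 left).
−365 (one year) → Jan 12, 1650 (1373 left).
−365 (one year) → Jan 12, 1649 (1008 left).
−366 (one year; includes Feb 29, 1648) → Jan 12, 1648 (642 left).
−365 (one year) → Jan 12, 1647 (277 left).
−12 → Dec 31, 1646 (end of Dec, 31 days; 265 left).
−31 → Nov 30, 1646 (end of Nov, 30 days; 234 left).
−30 → Oct 31, 1646 (end of Oct, 31 days; 204 left).
−31 → Sep 30, 1646 (end of Sep, 30 days; 173 left).
−30 → Aug 31, 1646 (end of Aug, 31 days; 143 left).
−31 → Jul 31, 1646 (end of Jul, 31 days; 112 left).
−31 → Jun 30, 1646 (end of Jun, 30 days; 81 left).
−30 → May 31, 1646 (end of May, 31 days; 51 left).
−31 → Apr 30, 1646 (end of Apr, 30 days; 20 left).
−20 → Apr 10, 1646.

April 10, 1646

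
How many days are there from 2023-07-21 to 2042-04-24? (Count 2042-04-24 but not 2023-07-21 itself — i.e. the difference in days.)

6852

Jul 21, 2023 → Jul 21, 2024: 366 days (Feb 29, 2024 is in that span).
Jul 21, 2024 → Jul 21, 2025: 365 days.
Jul 21, 2025 → Jul 21, 2026: 365 days.
Jul 21, 2026 → Jul 21, 2027: 365 days.
Jul 21, 2027 → Jul 21, 2028: 366 days (Feb 29, 2028 is in that span).
Jul 21, 2028 → Jul 21, 2029: 365 days.
Jul 21, 2029 → Jul 21, 2030: 365 days.
Jul 21, 2030 → Jul 21, 2031: 365 days.
Jul 21, 2031 → Jul 21, 2032: 366 days (Feb 29, 2032 is in that span).
Jul 21, 2032 → Jul 21, 2033: 365 days.
Jul 21, 2033 → Jul 21, 2034: 365 days.
Jul 21, 2034 → Jul 21, 2035: 365 days.
Jul 21, 2035 → Jul 21, 2036: 366 days (Feb 29, 2036 is in that span).
Jul 21, 2036 → Jul 21, 2037: 365 days.
Jul 21, 2037 → Jul 21, 2038: 365 days.
Jul 21, 2038 → Jul 21, 2039: 365 days.
Jul 21, 2039 → Jul 21, 2040: 366 days (Feb 29, 2040 is in that span).
Jul 21, 2040 → Jul 21, 2041: 365 days.
Jul 21, 2041 → Aug 21, 2041: 31 days (July has 31).
Aug 21, 2041 → Sep 21, 2041: 31 days (August has 31).
Sep 21, 2041 → Oct 21, 2041: 30 days (September has 30).
Oct 21, 2041 → Nov 21, 2041: 31 days (October has 31).
Nov 21, 2041 → Dec 21, 2041: 30 days (November has 30).
Dec 21, 2041 → Jan 21, 2042: 31 days (December has 31).
Jan 21, 2042 → Feb 21, 2042: 31 days (January has 31).
Feb 21, 2042 → Mar 21, 2042: 28 days (February has 28).
Mar 21, 2042 → Apr 21, 2042: 31 days (March has 31).
Apr 21, 2042 → Apr 24, 2042: 3 days.
Total: 6852 days.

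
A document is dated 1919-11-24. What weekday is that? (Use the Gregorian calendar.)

Monday

January 1, 1919 is a Wednesday.
Jan 1, 1919 → Feb 1, 1919: 31 days (January has 31).
Feb 1, 1919 → Mar 1, 1919: 28 days (February has 28).
Mar 1, 1919 → Apr 1, 1919: 31 days (March has 31).
Apr 1, 1919 → May 1, 1919: 30 days (April has 30).
May 1, 1919 → Jun 1, 1919: 31 days (May has 31).
Jun 1, 1919 → Jul 1, 1919: 30 days (June has 30).
Jul 1, 1919 → Aug 1, 1919: 31 days (July has 31).
Aug 1, 1919 → Sep 1, 1919: 31 days (August has 31).
Sep 1, 1919 → Oct 1, 1919: 30 days (September has 30).
Oct 1, 1919 → Nov 1, 1919: 31 days (October has 31).
Nov 1, 1919 → Nov 24, 1919: 23 days.
Total: 327 days.
327 mod 7 = 5, so Wednesday + 5 = Monday.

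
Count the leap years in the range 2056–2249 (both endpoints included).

Multiples of 4 in [2056,2249]: 49.
Of those, multiples of 100: 2 (not leap unless ÷400).
Multiples of 400: 0.
Leap years = 49 − 2 + 0 = 47.

47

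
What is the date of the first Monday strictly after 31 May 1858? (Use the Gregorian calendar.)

May 31, 1858 is a Monday.
From Monday to the next Monday is 7 days.
May 31, 1858 + 7 = Jun 7, 1858.

June 7, 1858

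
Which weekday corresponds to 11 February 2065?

Wednesday

Doomsday rule: the anchor day for the 2000s is Tuesday. For year 65: 65÷12 = 5 r 5, and 5÷4 = 1, so 5+5+1 = 11.
Tuesday + 11 ≡ Saturday — that's 2065's doomsday.
In February the doomsday date is Feb 28 (2065 is not a leap year).
Feb 11 is 17 days before Feb 28; 17 mod 7 = 3, so Saturday − 3 = Wednesday.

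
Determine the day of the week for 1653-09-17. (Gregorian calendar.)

Wednesday

Doomsday rule: the anchor day for the 1600s is Tuesday. For year 53: 53÷12 = 4 r 5, and 5÷4 = 1, so 4+5+1 = 10.
Tuesday + 10 ≡ Friday — that's 1653's doomsday.
In September the doomsday date is Sep 5.
Sep 17 is 12 days after Sep 5; 12 mod 7 = 5, so Friday + 5 = Wednesday.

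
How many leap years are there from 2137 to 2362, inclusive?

Multiples of 4 in [2137,2362]: 56.
Of those, multiples of 100: 2 (not leap unless ÷400).
Multiples of 400: 0.
Leap years = 56 − 2 + 0 = 54.

54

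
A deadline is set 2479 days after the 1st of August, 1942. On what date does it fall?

+365 (one year) → Aug 1, 1943 (2114 left).
+366 (one year; includes Feb 29, 1944) → Aug 1, 1944 (1748 left).
+365 (one year) → Aug 1, 1945 (1383 left).
+365 (one year) → Aug 1, 1946 (1018 left).
+365 (one year) → Aug 1, 1947 (653 left).
+366 (one year; includes Feb 29, 1948) → Aug 1, 1948 (287 left).
Aug has 31 days: +31 → Sep 1, 1948 (256 left).
Sep has 30 days: +30 → Oct 1, 1948 (226 left).
Oct has 31 days: +31 → Nov 1, 1948 (195 left).
Nov has 30 days: +30 → Dec 1, 1948 (165 left).
Dec has 31 days: +31 → Jan 1, 1949 (134 left).
Jan has 31 days: +31 → Feb 1, 1949 (103 left).
Feb has 28 days: +28 → Mar 1, 1949 (75 left).
Mar has 31 days: +31 → Apr 1, 1949 (44 left).
Apr has 30 days: +30 → May 1, 1949 (14 left).
+14 → May 15, 1949.

May 15, 1949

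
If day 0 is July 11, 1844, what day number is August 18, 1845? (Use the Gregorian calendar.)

Jul 11, 1844 → Jul 11, 1845: 365 days.
Jul 11, 1845 → Aug 11, 1845: 31 days (July has 31).
Aug 11, 1845 → Aug 18, 1845: 7 days.
Total: 403 days.

403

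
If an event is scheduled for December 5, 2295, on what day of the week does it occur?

Doomsday rule: the anchor day for the 2200s is Friday. For year 95: 95÷12 = 7 r 11, and 11÷4 = 2, so 7+11+2 = 20.
Friday + 20 ≡ Thursday — that's 2295's doomsday.
In December the doomsday date is Dec 12.
Dec 5 is 7 days before Dec 12; 7 mod 7 = 0, so Thursday − 0 = Thursday.

Thursday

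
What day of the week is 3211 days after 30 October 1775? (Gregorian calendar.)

Saturday

Oct 30, 1775 is a Monday.
3211 mod 7 = 5, so 3211 days after a Monday is Monday + 5 = Saturday.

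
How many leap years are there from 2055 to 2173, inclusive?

Multiples of 4 in [2055,2173]: 30.
Of those, multiples of 100: 1 (not leap unless ÷400).
Multiples of 400: 0.
Leap years = 30 − 1 + 0 = 29.

29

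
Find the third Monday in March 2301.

March 1, 2301 is a Friday.
The first Monday is therefore March 4 (3 days later).
The third Monday is 4 + 2×7 = March 18.

March 18, 2301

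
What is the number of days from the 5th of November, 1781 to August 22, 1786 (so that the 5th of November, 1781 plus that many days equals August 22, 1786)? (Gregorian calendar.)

Nov 5, 1781 → Nov 5, 1782: 365 days.
Nov 5, 1782 → Nov 5, 1783: 365 days.
Nov 5, 1783 → Nov 5, 1784: 366 days (Feb 29, 1784 is in that span).
Nov 5, 1784 → Nov 5, 1785: 365 days.
Nov 5, 1785 → Dec 5, 1785: 30 days (November has 30).
Dec 5, 1785 → Jan 5, 1786: 31 days (December has 31).
Jan 5, 1786 → Feb 5, 1786: 31 days (January has 31).
Feb 5, 1786 → Mar 5, 1786: 28 days (February has 28).
Mar 5, 1786 → Apr 5, 1786: 31 days (March has 31).
Apr 5, 1786 → May 5, 1786: 30 days (April has 30).
May 5, 1786 → Jun 5, 1786: 31 days (May has 31).
Jun 5, 1786 → Jul 5, 1786: 30 days (June has 30).
Jul 5, 1786 → Aug 5, 1786: 31 days (July has 31).
Aug 5, 1786 → Aug 22, 1786: 17 days.
Total: 1751 days.

1751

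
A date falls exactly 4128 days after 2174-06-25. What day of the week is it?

Thursday

First find the weekday of Jun 25, 2174. Doomsday rule: the anchor day for the 2100s is Sunday. For year 74: 74÷12 = 6 r 2, and 2÷4 = 0, so 6+2+0 = 8.
Sunday + 8 ≡ Monday — that's 2174's doomsday.
In June the doomsday date is Jun 6.
Jun 25 is 19 days after Jun 6; 19 mod 7 = 5, so Monday + 5 = Saturday.
4128 mod 7 = 5, so 4128 days after a Saturday is Saturday + 5 = Thursday.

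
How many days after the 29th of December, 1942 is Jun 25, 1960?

Dec 29, 1942 → Dec 29, 1943: 365 days.
Dec 29, 1943 → Dec 29, 1944: 366 days (Feb 29, 1944 is in that span).
Dec 29, 1944 → Dec 29, 1945: 365 days.
Dec 29, 1945 → Dec 29, 1946: 365 days.
Dec 29, 1946 → Dec 29, 1947: 365 days.
Dec 29, 1947 → Dec 29, 1948: 366 days (Feb 29, 1948 is in that span).
Dec 29, 1948 → Dec 29, 1949: 365 days.
Dec 29, 1949 → Dec 29, 1950: 365 days.
Dec 29, 1950 → Dec 29, 1951: 365 days.
Dec 29, 1951 → Dec 29, 1952: 366 days (Feb 29, 1952 is in that span).
Dec 29, 1952 → Dec 29, 1953: 365 days.
Dec 29, 1953 → Dec 29, 1954: 365 days.
Dec 29, 1954 → Dec 29, 1955: 365 days.
Dec 29, 1955 → Dec 29, 1956: 366 days (Feb 29, 1956 is in that span).
Dec 29, 1956 → Dec 29, 1957: 365 days.
Dec 29, 1957 → Dec 29, 1958: 365 days.
Dec 29, 1958 → Dec 29, 1959: 365 days.
Dec 29, 1959 → Jan 29, 1960: 31 days (December has 31).
Jan 29, 1960 → Feb 29, 1960: 31 days (January has 31).
Feb 29, 1960 → Mar 29, 1960: 29 days (February has 29).
Mar 29, 1960 → Apr 29, 1960: 31 days (March has 31).
Apr 29, 1960 → May 29, 1960: 30 days (April has 30).
May 29, 1960 → Jun 25, 1960: 27 days.
Total: 6388 days.

6388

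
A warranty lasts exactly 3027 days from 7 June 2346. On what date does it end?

September 20, 2354

+365 (one year) → Jun 7, 2347 (2662 left).
+366 (one year; includes Feb 29, 2348) → Jun 7, 2348 (2296 left).
+365 (one year) → Jun 7, 2349 (1931 left).
+365 (one year) → Jun 7, 2350 (1566 left).
+365 (one year) → Jun 7, 2351 (1201 left).
+366 (one year; includes Feb 29, 2352) → Jun 7, 2352 (835 left).
+365 (one year) → Jun 7, 2353 (470 left).
+365 (one year) → Jun 7, 2354 (105 left).
Jun has 30 days: +24 → Jul 1, 2354 (81 left).
Jul has 31 days: +31 → Aug 1, 2354 (50 left).
Aug has 31 days: +31 → Sep 1, 2354 (19 left).
+19 → Sep 20, 2354.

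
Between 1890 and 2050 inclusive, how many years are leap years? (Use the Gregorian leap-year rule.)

Multiples of 4 in [1890,2050]: 40.
Of those, multiples of 100: 2 (not leap unless ÷400).
Multiples of 400: 1.
Leap years = 40 − 2 + 1 = 39.

39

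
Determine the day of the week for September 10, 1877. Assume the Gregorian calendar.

Monday

Doomsday rule: the anchor day for the 1800s is Friday. For year 77: 77÷12 = 6 r 5, and 5÷4 = 1, so 6+5+1 = 12.
Friday + 12 ≡ Wednesday — that's 1877's doomsday.
In September the doomsday date is Sep 5.
Sep 10 is 5 days after Sep 5; 5 mod 7 = 5, so Wednesday + 5 = Monday.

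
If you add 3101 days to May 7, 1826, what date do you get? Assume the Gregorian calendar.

November 2, 1834

+365 (one year) → May 7, 1827 (2736 left).
+366 (one year; includes Feb 29, 1828) → May 7, 1828 (2370 left).
+365 (one year) → May 7, 1829 (2005 left).
+365 (one year) → May 7, 1830 (1640 left).
+365 (one year) → May 7, 1831 (1275 left).
+366 (one year; includes Feb 29, 1832) → May 7, 1832 (909 left).
+365 (one year) → May 7, 1833 (544 left).
+365 (one year) → May 7, 1834 (179 left).
May has 31 days: +25 → Jun 1, 1834 (154 left).
Jun has 30 days: +30 → Jul 1, 1834 (124 left).
Jul has 31 days: +31 → Aug 1, 1834 (93 left).
Aug has 31 days: +31 → Sep 1, 1834 (62 left).
Sep has 30 days: +30 → Oct 1, 1834 (32 left).
Oct has 31 days: +31 → Nov 1, 1834 (1 left).
+1 → Nov 2, 1834.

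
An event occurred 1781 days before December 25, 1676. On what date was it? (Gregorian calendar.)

−366 (one year; includes Feb 29, 1676) → Dec 25, 1675 (1415 left).
−365 (one year) → Dec 25, 1674 (1050 left).
−365 (one year) → Dec 25, 1673 (685 left).
−365 (one year) → Dec 25, 1672 (320 left).
−25 → Nov 30, 1672 (end of Nov, 30 days; 295 left).
−30 → Oct 31, 1672 (end of Oct, 31 days; 265 left).
−31 → Sep 30, 1672 (end of Sep, 30 days; 234 left).
−30 → Aug 31, 1672 (end of Aug, 31 days; 204 left).
−31 → Jul 31, 1672 (end of Jul, 31 days; 173 left).
−31 → Jun 30, 1672 (end of Jun, 30 days; 142 left).
−30 → May 31, 1672 (end of May, 31 days; 112 left).
−31 → Apr 30, 1672 (end of Apr, 30 days; 81 left).
−30 → Mar 31, 1672 (end of Mar, 31 days; 51 left).
−31 → Feb 29, 1672 (end of Feb, 29 days; 20 left).
−20 → Feb 9, 1672.

February 9, 1672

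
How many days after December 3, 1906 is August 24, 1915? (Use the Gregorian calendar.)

3186

Dec 3, 1906 → Dec 3, 1907: 365 days.
Dec 3, 1907 → Dec 3, 1908: 366 days (Feb 29, 1908 is in that span).
Dec 3, 1908 → Dec 3, 1909: 365 days.
Dec 3, 1909 → Dec 3, 1910: 365 days.
Dec 3, 1910 → Dec 3, 1911: 365 days.
Dec 3, 1911 → Dec 3, 1912: 366 days (Feb 29, 1912 is in that span).
Dec 3, 1912 → Dec 3, 1913: 365 days.
Dec 3, 1913 → Dec 3, 1914: 365 days.
Dec 3, 1914 → Jan 3, 1915: 31 days (December has 31).
Jan 3, 1915 → Feb 3, 1915: 31 days (January has 31).
Feb 3, 1915 → Mar 3, 1915: 28 days (February has 28).
Mar 3, 1915 → Apr 3, 1915: 31 days (March has 31).
Apr 3, 1915 → May 3, 1915: 30 days (April has 30).
May 3, 1915 → Jun 3, 1915: 31 days (May has 31).
Jun 3, 1915 → Jul 3, 1915: 30 days (June has 30).
Jul 3, 1915 → Aug 3, 1915: 31 days (July has 31).
Aug 3, 1915 → Aug 24, 1915: 21 days.
Total: 3186 days.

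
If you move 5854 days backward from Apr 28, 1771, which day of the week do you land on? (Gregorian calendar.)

Friday

Apr 28, 1771 is a Sunday.
5854 mod 7 = 2, so 5854 days before a Sunday is Sunday − 2 = Friday.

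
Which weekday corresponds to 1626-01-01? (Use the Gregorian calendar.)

Thursday

Doomsday rule: the anchor day for the 1600s is Tuesday. For year 26: 26÷12 = 2 r 2, and 2÷4 = 0, so 2+2+0 = 4.
Tuesday + 4 ≡ Saturday — that's 1626's doomsday.
In January the doomsday date is Jan 3 (1626 is not a leap year).
Jan 1 is 2 days before Jan 3; 2 mod 7 = 2, so Saturday − 2 = Thursday.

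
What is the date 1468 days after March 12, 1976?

+365 (one year) → Mar 12, 1977 (1103 left).
+365 (one year) → Mar 12, 1978 (738 left).
+365 (one year) → Mar 12, 1979 (373 left).
Mar has 31 days: +20 → Apr 1, 1979 (353 left).
Apr has 30 days: +30 → May 1, 1979 (323 left).
May has 31 days: +31 → Jun 1, 1979 (292 left).
Jun has 30 days: +30 → Jul 1, 1979 (262 left).
Jul has 31 days: +31 → Aug 1, 1979 (231 left).
Aug has 31 days: +31 → Sep 1, 1979 (200 left).
Sep has 30 days: +30 → Oct 1, 1979 (170 left).
Oct has 31 days: +31 → Nov 1, 1979 (139 left).
Nov has 30 days: +30 → Dec 1, 1979 (109 left).
Dec has 31 days: +31 → Jan 1, 1980 (78 left).
Jan has 31 days: +31 → Feb 1, 1980 (47 left).
Feb has 29 days: +29 → Mar 1, 1980 (18 left).
+18 → Mar 19, 1980.

March 19, 1980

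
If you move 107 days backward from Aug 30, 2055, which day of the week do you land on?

First find the weekday of Aug 30, 2055. Doomsday rule: the anchor day for the 2000s is Tuesday. For year 55: 55÷12 = 4 r 7, and 7÷4 = 1, so 4+7+1 = 12.
Tuesday + 12 ≡ Sunday — that's 2055's doomsday.
In August the doomsday date is Aug 8.
Aug 30 is 22 days after Aug 8; 22 mod 7 = 1, so Sunday + 1 = Monday.
107 mod 7 = 2, so 107 days before a Monday is Monday − 2 = Saturday.

Saturday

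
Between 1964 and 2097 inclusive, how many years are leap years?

Multiples of 4 in [1964,2097]: 34.
Of those, multiples of 100: 1 (not leap unless ÷400).
Multiples of 400: 1.
Leap years = 34 − 1 + 1 = 34.

34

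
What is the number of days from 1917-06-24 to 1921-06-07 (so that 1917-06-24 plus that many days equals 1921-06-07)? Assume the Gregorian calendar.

Jun 24, 1917 → Jun 24, 1918: 365 days.
Jun 24, 1918 → Jun 24, 1919: 365 days.
Jun 24, 1919 → Jun 24, 1920: 366 days (Feb 29, 1920 is in that span).
Jun 24, 1920 → Jul 24, 1920: 30 days (June has 30).
Jul 24, 1920 → Aug 24, 1920: 31 days (July has 31).
Aug 24, 1920 → Sep 24, 1920: 31 days (August has 31).
Sep 24, 1920 → Oct 24, 1920: 30 days (September has 30).
Oct 24, 1920 → Nov 24, 1920: 31 days (October has 31).
Nov 24, 1920 → Dec 24, 1920: 30 days (November has 30).
Dec 24, 1920 → Jan 24, 1921: 31 days (December has 31).
Jan 24, 1921 → Feb 24, 1921: 31 days (January has 31).
Feb 24, 1921 → Mar 24, 1921: 28 days (February has 28).
Mar 24, 1921 → Apr 24, 1921: 31 days (March has 31).
Apr 24, 1921 → May 24, 1921: 30 days (April has 30).
May 24, 1921 → Jun 7, 1921: 14 days.
Total: 1444 days.

1444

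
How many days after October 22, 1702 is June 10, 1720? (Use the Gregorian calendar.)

6441

Oct 22, 1702 → Oct 22, 1703: 365 days.
Oct 22, 1703 → Oct 22, 1704: 366 days (Feb 29, 1704 is in that span).
Oct 22, 1704 → Oct 22, 1705: 365 days.
Oct 22, 1705 → Oct 22, 1706: 365 days.
Oct 22, 1706 → Oct 22, 1707: 365 days.
Oct 22, 1707 → Oct 22, 1708: 366 days (Feb 29, 1708 is in that span).
Oct 22, 1708 → Oct 22, 1709: 365 days.
Oct 22, 1709 → Oct 22, 1710: 365 days.
Oct 22, 1710 → Oct 22, 1711: 365 days.
Oct 22, 1711 → Oct 22, 1712: 366 days (Feb 29, 1712 is in that span).
Oct 22, 1712 → Oct 22, 1713: 365 days.
Oct 22, 1713 → Oct 22, 1714: 365 days.
Oct 22, 1714 → Oct 22, 1715: 365 days.
Oct 22, 1715 → Oct 22, 1716: 366 days (Feb 29, 1716 is in that span).
Oct 22, 1716 → Oct 22, 1717: 365 days.
Oct 22, 1717 → Oct 22, 1718: 365 days.
Oct 22, 1718 → Oct 22, 1719: 365 days.
Oct 22, 1719 → Nov 22, 1719: 31 days (October has 31).
Nov 22, 1719 → Dec 22, 1719: 30 days (November has 30).
Dec 22, 1719 → Jan 22, 1720: 31 days (December has 31).
Jan 22, 1720 → Feb 22, 1720: 31 days (January has 31).
Feb 22, 1720 → Mar 22, 1720: 29 days (February has 29).
Mar 22, 1720 → Apr 22, 1720: 31 days (March has 31).
Apr 22, 1720 → May 22, 1720: 30 days (April has 30).
May 22, 1720 → Jun 10, 1720: 19 days.
Total: 6441 days.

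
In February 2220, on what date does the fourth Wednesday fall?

February 23, 2220

February 1, 2220 is a Tuesday.
The first Wednesday is therefore February 2 (1 days later).
The fourth Wednesday is 2 + 3×7 = February 23.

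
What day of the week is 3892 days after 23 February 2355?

First find the weekday of Feb 23, 2355. Doomsday rule: the anchor day for the 2300s is Wednesday. For year 55: 55÷12 = 4 r 7, and 7÷4 = 1, so 4+7+1 = 12.
Wednesday + 12 ≡ Monday — that's 2355's doomsday.
In February the doomsday date is Feb 28 (2355 is not a leap year).
Feb 23 is 5 days before Feb 28; 5 mod 7 = 5, so Monday − 5 = Wednesday.
3892 mod 7 = 0, so 3892 days after a Wednesday is Wednesday + 0 = Wednesday.

Wednesday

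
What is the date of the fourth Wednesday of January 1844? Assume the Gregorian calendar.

January 24, 1844

January 1, 1844 is a Monday.
The first Wednesday is therefore January 3 (2 days later).
The fourth Wednesday is 3 + 3×7 = January 24.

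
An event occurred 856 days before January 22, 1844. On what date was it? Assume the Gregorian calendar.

−365 (one year) → Jan 22, 1843 (491 left).
−365 (one year) → Jan 22, 1842 (126 left).
−22 → Dec 31, 1841 (end of Dec, 31 days; 104 left).
−31 → Nov 30, 1841 (end of Nov, 30 days; 73 left).
−30 → Oct 31, 1841 (end of Oct, 31 days; 43 left).
−31 → Sep 30, 1841 (end of Sep, 30 days; 12 left).
−12 → Sep 18, 1841.

September 18, 1841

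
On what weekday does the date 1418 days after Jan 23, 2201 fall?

Tuesday

Jan 23, 2201 is a Friday.
1418 mod 7 = 4, so 1418 days after a Friday is Friday + 4 = Tuesday.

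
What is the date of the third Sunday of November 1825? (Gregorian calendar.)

November 1, 1825 is a Tuesday.
The first Sunday is therefore November 6 (5 days later).
The third Sunday is 6 + 2×7 = November 20.

November 20, 1825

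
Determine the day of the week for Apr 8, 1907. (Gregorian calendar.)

Monday

Doomsday rule: the anchor day for the 1900s is Wednesday. For year 07: 7÷12 = 0 r 7, and 7÷4 = 1, so 0+7+1 = 8.
Wednesday + 8 ≡ Thursday — that's 1907's doomsday.
In April the doomsday date is Apr 4.
Apr 8 is 4 days after Apr 4; 4 mod 7 = 4, so Thursday + 4 = Monday.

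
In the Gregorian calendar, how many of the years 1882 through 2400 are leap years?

Multiples of 4 in [1882,2400]: 130.
Of those, multiples of 100: 6 (not leap unless ÷400).
Multiples of 400: 2.
Leap years = 130 − 6 + 2 = 126.

126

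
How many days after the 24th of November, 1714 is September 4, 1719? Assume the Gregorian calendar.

1745

Nov 24, 1714 → Nov 24, 1715: 365 days.
Nov 24, 1715 → Nov 24, 1716: 366 days (Feb 29, 1716 is in that span).
Nov 24, 1716 → Nov 24, 1717: 365 days.
Nov 24, 1717 → Nov 24, 1718: 365 days.
Nov 24, 1718 → Dec 24, 1718: 30 days (November has 30).
Dec 24, 1718 → Jan 24, 1719: 31 days (December has 31).
Jan 24, 1719 → Feb 24, 1719: 31 days (January has 31).
Feb 24, 1719 → Mar 24, 1719: 28 days (February has 28).
Mar 24, 1719 → Apr 24, 1719: 31 days (March has 31).
Apr 24, 1719 → May 24, 1719: 30 days (April has 30).
May 24, 1719 → Jun 24, 1719: 31 days (May has 31).
Jun 24, 1719 → Jul 24, 1719: 30 days (June has 30).
Jul 24, 1719 → Aug 24, 1719: 31 days (July has 31).
Aug 24, 1719 → Sep 4, 1719: 11 days.
Total: 1745 days.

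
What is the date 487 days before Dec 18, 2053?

August 18, 2052

−365 (one year) → Dec 18, 2052 (122 left).
−18 → Nov 30, 2052 (end of Nov, 30 days; 104 left).
−30 → Oct 31, 2052 (end of Oct, 31 days; 74 left).
−31 → Sep 30, 2052 (end of Sep, 30 days; 43 left).
−30 → Aug 31, 2052 (end of Aug, 31 days; 13 left).
−13 → Aug 18, 2052.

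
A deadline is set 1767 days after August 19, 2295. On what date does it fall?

+366 (one year; includes Feb 29, 2296) → Aug 19, 2296 (1401 left).
+365 (one year) → Aug 19, 2297 (1036 left).
+365 (one year) → Aug 19, 2298 (671 left).
+365 (one year) → Aug 19, 2299 (306 left).
Aug has 31 days: +13 → Sep 1, 2299 (293 left).
Sep has 30 days: +30 → Oct 1, 2299 (263 left).
Oct has 31 days: +31 → Nov 1, 2299 (232 left).
Nov has 30 days: +30 → Dec 1, 2299 (202 left).
Dec has 31 days: +31 → Jan 1, 2300 (171 left).
Jan has 31 days: +31 → Feb 1, 2300 (140 left).
Feb has 28 days: +28 → Mar 1, 2300 (112 left).
Mar has 31 days: +31 → Apr 1, 2300 (81 left).
Apr has 30 days: +30 → May 1, 2300 (51 left).
May has 31 days: +31 → Jun 1, 2300 (20 left).
+20 → Jun 21, 2300.

June 21, 2300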